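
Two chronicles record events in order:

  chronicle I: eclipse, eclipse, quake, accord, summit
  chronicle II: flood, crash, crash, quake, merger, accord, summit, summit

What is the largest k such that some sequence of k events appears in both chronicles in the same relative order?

3

Pick quake (chronicle I #3, chronicle II #4), accord (chronicle I #4, chronicle II #6), summit (chronicle I #5, chronicle II #8); all 3 events appear in both, in order. dp[5][8] = 3 confirms this is the maximum.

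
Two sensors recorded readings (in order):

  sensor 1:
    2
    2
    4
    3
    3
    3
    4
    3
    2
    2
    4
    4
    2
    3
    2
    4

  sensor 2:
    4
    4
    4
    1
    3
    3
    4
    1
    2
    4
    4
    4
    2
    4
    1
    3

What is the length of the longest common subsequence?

9

Match 4 (sensor 1 #3, sensor 2 #3), 3 (sensor 1 #5, sensor 2 #5), 3 (sensor 1 #6, sensor 2 #6), 4 (sensor 1 #7, sensor 2 #7), 2 (sensor 1 #9, sensor 2 #9), 4 (sensor 1 #11, sensor 2 #11), 4 (sensor 1 #12, sensor 2 #12), 2 (sensor 1 #13, sensor 2 #13), 3 (sensor 1 #14, sensor 2 #16) — 9 values in the same relative order in both. dp[16][16] = 9 confirms this is the maximum.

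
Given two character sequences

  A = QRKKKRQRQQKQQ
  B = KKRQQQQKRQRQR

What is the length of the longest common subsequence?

9

Pick K at A[4]=B[1], K at A[5]=B[2], R at A[6]=B[3], Q at A[7]=B[5], Q at A[9]=B[6], Q at A[10]=B[7], K at A[11]=B[8], Q at A[12]=B[10], Q at A[13]=B[12]; all 9 characters appear in both, in order, and the DP table's final entry dp[13][13] is also 9, so no common subsequence is longer.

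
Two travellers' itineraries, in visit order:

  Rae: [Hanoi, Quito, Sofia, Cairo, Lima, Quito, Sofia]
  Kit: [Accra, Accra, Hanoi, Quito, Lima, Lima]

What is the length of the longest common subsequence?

One common subsequence of length 3: Hanoi at Rae[1]=Kit[3]; then Quito at Rae[2]=Kit[4]; then Lima at Rae[5]=Kit[6], and the DP table's final entry dp[7][6] is also 3, so no common subsequence is longer.

3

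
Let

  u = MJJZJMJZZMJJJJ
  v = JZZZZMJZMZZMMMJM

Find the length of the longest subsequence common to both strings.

Taking M (u #1, v #6), then J (u #3, v #7), then Z (u #4, v #8), then M (u #6, v #9), then Z (u #8, v #10), then Z (u #9, v #11), then M (u #10, v #14), then J (u #11, v #15) gives a common subsequence of length 8. Since dp[14][16] = 8, nothing longer is possible.

8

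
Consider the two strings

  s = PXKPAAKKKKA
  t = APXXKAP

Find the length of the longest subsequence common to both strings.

4

Let dp[i][j] be the LCS length of the first i characters of s and the first j characters of t. dp[i][j] = dp[i-1][j-1]+1 when the i-th and j-th characters match, else max(dp[i-1][j], dp[i][j-1]).
    ·  A  P  X  X  K  A  P
 ·  0  0  0  0  0  0  0  0
 P  0  0  1  1  1  1  1  1
 X  0  0  1  2  2  2  2  2
 K  0  0  1  2  2  3  3  3
 P  0  0  1  2  2  3  3  4
 A  0  1  1  2  2  3  4  4
 A  0  1  1  2  2  3  4  4
 K  0  1  1  2  2  3  4  4
 K  0  1  1  2  2  3  4  4
 K  0  1  1  2  2  3  4  4
 K  0  1  1  2  2  3  4  4
 A  0  1  1  2  2  3  4  4
dp[11][7] = 4. One LCS (by backtracking along matches): PXKP.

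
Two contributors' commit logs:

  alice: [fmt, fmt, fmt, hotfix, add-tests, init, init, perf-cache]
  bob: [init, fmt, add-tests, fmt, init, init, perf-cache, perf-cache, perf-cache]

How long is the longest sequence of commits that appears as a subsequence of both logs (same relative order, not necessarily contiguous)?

Pick fmt at alice[1]=bob[2], then fmt at alice[3]=bob[4], then init at alice[6]=bob[5], then init at alice[7]=bob[6], then perf-cache at alice[8]=bob[9]; all 5 commits appear in both, in order. Since dp[8][9] = 5, nothing longer is possible.

5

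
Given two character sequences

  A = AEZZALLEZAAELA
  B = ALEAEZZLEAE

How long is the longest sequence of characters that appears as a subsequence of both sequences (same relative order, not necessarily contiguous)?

Match A [1,4] → E [2,5] → Z [3,6] → Z [4,7] → L [7,8] → E [8,9] → A [11,10] → E [12,11] — 8 characters in the same relative order in both. dp[14][11] = 8 confirms this is the maximum.

8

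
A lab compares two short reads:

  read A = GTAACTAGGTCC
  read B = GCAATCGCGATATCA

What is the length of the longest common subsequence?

8

Pick G (read A #1, read B #1) → A (read A #3, read B #3) → A (read A #4, read B #4) → C (read A #5, read B #8) → T (read A #6, read B #11) → A (read A #7, read B #12) → T (read A #10, read B #13) → C (read A #11, read B #14); all 8 bases appear in both, in order. dp[12][15] = 8 confirms this is the maximum.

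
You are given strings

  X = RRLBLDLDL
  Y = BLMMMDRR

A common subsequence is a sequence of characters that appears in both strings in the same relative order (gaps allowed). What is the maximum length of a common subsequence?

Let dp[i][j] be the LCS length of the first i characters of X and the first j characters of Y. dp[i][j] = dp[i-1][j-1]+1 when the i-th and j-th characters match, else max(dp[i-1][j], dp[i][j-1]).
    ·  B  L  M  M  M  D  R  R
 ·  0  0  0  0  0  0  0  0  0
 R  0  0  0  0  0  0  0  1  1
 R  0  0  0  0  0  0  0  1  2
 L  0  0  1  1  1  1  1  1  2
 B  0  1  1  1  1  1  1  1  2
 L  0  1  2  2  2  2  2  2  2
 D  0  1  2  2  2  2  3  3  3
 L  0  1  2  2  2  2  3  3  3
 D  0  1  2  2  2  2  3  3  3
 L  0  1  2  2  2  2  3  3  3
dp[9][8] = 3. One LCS (by backtracking along matches): BLD.

3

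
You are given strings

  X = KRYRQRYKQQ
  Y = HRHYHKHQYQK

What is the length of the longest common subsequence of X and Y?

Pick R [2,2], then Y [3,4], then Q [5,8], then Y [7,9], then K [8,11]; all 5 characters appear in both, in order. Since dp[10][11] = 5, nothing longer is possible.

5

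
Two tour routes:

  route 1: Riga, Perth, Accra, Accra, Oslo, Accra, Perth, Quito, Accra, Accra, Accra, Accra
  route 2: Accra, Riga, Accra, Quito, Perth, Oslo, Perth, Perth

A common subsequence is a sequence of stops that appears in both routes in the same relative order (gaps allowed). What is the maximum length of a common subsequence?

One common subsequence of length 4: Riga [1,2]; then Perth [2,5]; then Oslo [5,6]; then Perth [7,8]. Since dp[12][8] = 4, nothing longer is possible.

4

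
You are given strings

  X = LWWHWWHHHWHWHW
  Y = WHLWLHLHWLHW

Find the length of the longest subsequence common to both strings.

Match W [3,1], H [4,2], W [5,4], H [7,6], H [9,8], W [10,9], H [13,11], W [14,12] — 8 characters in the same relative order in both. dp[14][12] = 8 confirms this is the maximum.

8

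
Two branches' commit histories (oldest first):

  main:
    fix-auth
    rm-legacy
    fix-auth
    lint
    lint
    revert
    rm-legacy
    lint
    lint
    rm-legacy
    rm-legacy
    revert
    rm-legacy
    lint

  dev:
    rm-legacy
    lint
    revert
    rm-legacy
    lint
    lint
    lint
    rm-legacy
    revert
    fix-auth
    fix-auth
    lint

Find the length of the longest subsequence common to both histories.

9

One common subsequence of length 9: rm-legacy [2,1]; then lint [5,2]; then revert [6,3]; then rm-legacy [7,4]; then lint [8,6]; then lint [9,7]; then rm-legacy [11,8]; then revert [12,9]; then lint [14,12]. Since dp[14][12] = 9, nothing longer is possible.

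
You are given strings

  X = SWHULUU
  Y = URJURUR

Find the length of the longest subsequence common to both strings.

3

One common subsequence of length 3: U [4,1]; then U [6,4]; then U [7,6], and the DP table's final entry dp[7][7] is also 3, so no common subsequence is longer.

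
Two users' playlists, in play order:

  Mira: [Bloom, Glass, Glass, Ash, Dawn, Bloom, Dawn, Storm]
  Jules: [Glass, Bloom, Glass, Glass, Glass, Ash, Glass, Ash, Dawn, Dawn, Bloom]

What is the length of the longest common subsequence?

One common subsequence of length 6: Bloom (Mira #1, Jules #2), then Glass (Mira #2, Jules #5), then Glass (Mira #3, Jules #7), then Ash (Mira #4, Jules #8), then Dawn (Mira #5, Jules #10), then Bloom (Mira #6, Jules #11), and the DP table's final entry dp[8][11] is also 6, so no common subsequence is longer.

6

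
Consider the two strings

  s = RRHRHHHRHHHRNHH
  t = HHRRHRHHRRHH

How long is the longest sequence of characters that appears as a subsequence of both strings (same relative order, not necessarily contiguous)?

10

One common subsequence of length 10: R (s #1, t #3) → R (s #2, t #4) → H (s #3, t #5) → R (s #4, t #6) → H (s #6, t #7) → H (s #7, t #8) → R (s #8, t #9) → R (s #12, t #10) → H (s #14, t #11) → H (s #15, t #12). The LCS DP gives dp[15][12] = 10, so this is optimal.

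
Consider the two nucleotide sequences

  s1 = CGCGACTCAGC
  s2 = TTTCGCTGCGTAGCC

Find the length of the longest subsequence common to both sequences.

9

Match C [1,4]; then G [2,5]; then C [3,6]; then G [4,8]; then C [6,9]; then T [7,11]; then A [9,12]; then G [10,13]; then C [11,15] — 9 bases in the same relative order in both. Since dp[11][15] = 9, nothing longer is possible.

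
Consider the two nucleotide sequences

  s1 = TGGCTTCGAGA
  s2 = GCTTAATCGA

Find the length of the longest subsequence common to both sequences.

Pick G at s1[3]=s2[1] → C at s1[4]=s2[2] → T at s1[5]=s2[4] → T at s1[6]=s2[7] → C at s1[7]=s2[8] → G at s1[10]=s2[9] → A at s1[11]=s2[10]; all 7 bases appear in both, in order. dp[11][10] = 7 confirms this is the maximum.

7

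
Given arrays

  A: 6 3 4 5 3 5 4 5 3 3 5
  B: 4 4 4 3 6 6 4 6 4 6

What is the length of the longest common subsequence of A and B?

Pick 6 at A[1]=B[6]; then 4 at A[3]=B[7]; then 4 at A[7]=B[9]; all 3 values appear in both, in order. The LCS DP gives dp[11][10] = 3, so this is optimal.

3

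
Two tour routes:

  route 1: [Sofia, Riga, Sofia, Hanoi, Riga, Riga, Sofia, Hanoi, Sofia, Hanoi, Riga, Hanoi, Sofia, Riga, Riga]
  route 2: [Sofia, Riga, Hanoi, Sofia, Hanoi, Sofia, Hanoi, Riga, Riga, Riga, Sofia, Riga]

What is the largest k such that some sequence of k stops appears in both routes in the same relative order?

Match Sofia [1,1], Riga [2,2], Hanoi [4,3], Sofia [7,4], Hanoi [8,5], Sofia [9,6], Hanoi [10,7], Riga [11,10], Sofia [13,11], Riga [15,12] — 10 stops in the same relative order in both. dp[15][12] = 10 confirms this is the maximum.

10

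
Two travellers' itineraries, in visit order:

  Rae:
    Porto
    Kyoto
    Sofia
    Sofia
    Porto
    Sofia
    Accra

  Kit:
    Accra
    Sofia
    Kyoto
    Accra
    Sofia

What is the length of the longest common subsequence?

2

One common subsequence of length 2: Kyoto [2,3], Sofia [6,5]. The LCS DP gives dp[7][5] = 2, so this is optimal.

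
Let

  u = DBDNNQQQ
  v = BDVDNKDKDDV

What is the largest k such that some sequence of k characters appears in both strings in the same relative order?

3

Let dp[i][j] be the LCS length of the first i characters of u and the first j characters of v. dp[i][j] = dp[i-1][j-1]+1 when the i-th and j-th characters match, else max(dp[i-1][j], dp[i][j-1]).
    ·  B  D  V  D  N  K  D  K  D  D  V
 ·  0  0  0  0  0  0  0  0  0  0  0  0
 D  0  0  1  1  1  1  1  1  1  1  1  1
 B  0  1  1  1  1  1  1  1  1  1  1  1
 D  0  1  2  2  2  2  2  2  2  2  2  2
 N  0  1  2  2  2  3  3  3  3  3  3  3
 N  0  1  2  2  2  3  3  3  3  3  3  3
 Q  0  1  2  2  2  3  3  3  3  3  3  3
 Q  0  1  2  2  2  3  3  3  3  3  3  3
 Q  0  1  2  2  2  3  3  3  3  3  3  3
dp[8][11] = 3. One LCS (by backtracking along matches): DDN.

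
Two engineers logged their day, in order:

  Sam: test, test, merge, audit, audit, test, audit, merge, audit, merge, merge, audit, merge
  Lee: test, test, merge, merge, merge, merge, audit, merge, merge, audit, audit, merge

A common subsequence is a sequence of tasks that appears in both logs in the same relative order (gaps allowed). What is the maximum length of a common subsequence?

9

Taking test [1,1], test [2,2], merge [3,5], merge [8,6], audit [9,7], merge [10,8], merge [11,9], audit [12,11], merge [13,12] gives a common subsequence of length 9. The LCS DP gives dp[13][12] = 9, so this is optimal.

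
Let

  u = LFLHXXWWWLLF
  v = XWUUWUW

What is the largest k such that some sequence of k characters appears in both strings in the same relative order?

Match X [6,1]; then W [7,2]; then W [8,5]; then W [9,7] — 4 characters in the same relative order in both. Since dp[12][7] = 4, nothing longer is possible.

4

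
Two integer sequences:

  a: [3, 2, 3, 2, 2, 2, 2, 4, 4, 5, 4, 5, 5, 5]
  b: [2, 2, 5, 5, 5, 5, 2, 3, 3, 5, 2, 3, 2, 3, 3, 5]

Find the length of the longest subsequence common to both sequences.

6

One common subsequence of length 6: 2 (a #2, b #1) → 2 (a #4, b #2) → 2 (a #5, b #7) → 2 (a #6, b #11) → 2 (a #7, b #13) → 5 (a #14, b #16). The LCS DP gives dp[14][16] = 6, so this is optimal.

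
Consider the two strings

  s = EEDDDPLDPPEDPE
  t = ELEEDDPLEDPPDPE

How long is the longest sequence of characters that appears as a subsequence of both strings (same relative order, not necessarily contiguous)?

12

Taking E [1,3], E [2,4], D [4,5], D [5,6], P [6,7], L [7,8], D [8,10], P [9,11], P [10,12], D [12,13], P [13,14], E [14,15] gives a common subsequence of length 12, and the DP table's final entry dp[14][15] is also 12, so no common subsequence is longer.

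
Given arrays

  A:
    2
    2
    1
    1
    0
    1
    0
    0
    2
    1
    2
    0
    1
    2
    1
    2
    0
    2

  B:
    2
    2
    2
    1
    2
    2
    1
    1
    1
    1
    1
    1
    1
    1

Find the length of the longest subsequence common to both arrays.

Taking 2 [1,5], then 2 [2,6], then 1 [3,9], then 1 [4,10], then 1 [6,11], then 1 [10,12], then 1 [13,13], then 1 [15,14] gives a common subsequence of length 8, and the DP table's final entry dp[18][14] is also 8, so no common subsequence is longer.

8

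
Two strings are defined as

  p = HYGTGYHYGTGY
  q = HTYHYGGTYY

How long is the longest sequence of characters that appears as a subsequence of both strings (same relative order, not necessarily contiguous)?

8

Taking H at p[1]=q[1], T at p[4]=q[2], Y at p[6]=q[3], H at p[7]=q[4], Y at p[8]=q[5], G at p[9]=q[7], T at p[10]=q[8], Y at p[12]=q[10] gives a common subsequence of length 8. dp[12][10] = 8 confirms this is the maximum.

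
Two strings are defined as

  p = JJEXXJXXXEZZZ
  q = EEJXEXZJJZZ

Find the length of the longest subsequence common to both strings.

Match E (p #3, q #2), then J (p #6, q #3), then X (p #7, q #4), then X (p #9, q #6), then Z (p #11, q #7), then Z (p #12, q #10), then Z (p #13, q #11) — 7 characters in the same relative order in both. The LCS DP gives dp[13][11] = 7, so this is optimal.

7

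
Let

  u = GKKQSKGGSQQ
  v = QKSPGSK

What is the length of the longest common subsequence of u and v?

4

Let dp[i][j] be the LCS length of the first i characters of u and the first j characters of v. dp[i][j] = dp[i-1][j-1]+1 when the i-th and j-th characters match, else max(dp[i-1][j], dp[i][j-1]).
    ·  Q  K  S  P  G  S  K
 ·  0  0  0  0  0  0  0  0
 G  0  0  0  0  0  1  1  1
 K  0  0  1  1  1  1  1  2
 K  0  0  1  1  1  1  1  2
 Q  0  1  1  1  1  1  1  2
 S  0  1  1  2  2  2  2  2
 K  0  1  2  2  2  2  2  3
 G  0  1  2  2  2  3  3  3
 G  0  1  2  2  2  3  3  3
 S  0  1  2  3  3  3  4  4
 Q  0  1  2  3  3  3  4  4
 Q  0  1  2  3  3  3  4  4
dp[11][7] = 4. One LCS (by backtracking along matches): KSGS.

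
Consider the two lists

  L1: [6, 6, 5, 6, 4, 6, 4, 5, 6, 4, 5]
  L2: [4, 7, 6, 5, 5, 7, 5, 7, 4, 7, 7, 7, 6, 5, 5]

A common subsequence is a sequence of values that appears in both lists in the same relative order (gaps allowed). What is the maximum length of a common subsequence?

Pick 6 (L1 #1, L2 #3); then 5 (L1 #3, L2 #7); then 4 (L1 #5, L2 #9); then 6 (L1 #6, L2 #13); then 5 (L1 #8, L2 #14); then 5 (L1 #11, L2 #15); all 6 values appear in both, in order. dp[11][15] = 6 confirms this is the maximum.

6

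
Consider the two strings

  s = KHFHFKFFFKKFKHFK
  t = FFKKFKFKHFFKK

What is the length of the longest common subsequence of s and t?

10

One common subsequence of length 10: F (s #3, t #1); then F (s #5, t #2); then K (s #6, t #4); then F (s #9, t #5); then K (s #11, t #6); then F (s #12, t #7); then K (s #13, t #8); then H (s #14, t #9); then F (s #15, t #11); then K (s #16, t #13), and the DP table's final entry dp[16][13] is also 10, so no common subsequence is longer.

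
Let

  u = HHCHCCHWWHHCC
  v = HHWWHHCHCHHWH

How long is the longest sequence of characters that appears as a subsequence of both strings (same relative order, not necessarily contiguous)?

8

Pick H at u[1]=v[5]; then H at u[2]=v[6]; then C at u[3]=v[7]; then H at u[4]=v[8]; then C at u[5]=v[9]; then H at u[7]=v[11]; then W at u[9]=v[12]; then H at u[11]=v[13]; all 8 characters appear in both, in order, and the DP table's final entry dp[13][13] is also 8, so no common subsequence is longer.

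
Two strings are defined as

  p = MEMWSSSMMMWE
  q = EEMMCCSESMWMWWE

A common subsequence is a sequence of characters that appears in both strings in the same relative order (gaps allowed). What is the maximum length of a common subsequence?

8

Match M (p #1, q #3); then M (p #3, q #4); then S (p #5, q #7); then S (p #7, q #9); then M (p #8, q #10); then M (p #9, q #12); then W (p #11, q #14); then E (p #12, q #15) — 8 characters in the same relative order in both, and the DP table's final entry dp[12][15] is also 8, so no common subsequence is longer.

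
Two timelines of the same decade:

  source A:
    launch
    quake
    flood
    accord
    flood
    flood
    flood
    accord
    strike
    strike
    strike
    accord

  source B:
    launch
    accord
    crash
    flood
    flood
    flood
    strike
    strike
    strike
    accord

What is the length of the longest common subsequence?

Pick launch [1,1], then accord [4,2], then flood [5,4], then flood [6,5], then flood [7,6], then strike [9,7], then strike [10,8], then strike [11,9], then accord [12,10]; all 9 events appear in both, in order. The LCS DP gives dp[12][10] = 9, so this is optimal.

9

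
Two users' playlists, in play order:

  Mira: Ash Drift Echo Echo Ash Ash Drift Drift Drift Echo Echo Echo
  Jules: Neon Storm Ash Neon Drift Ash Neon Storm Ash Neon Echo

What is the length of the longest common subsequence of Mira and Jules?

5

One common subsequence of length 5: Ash (Mira #1, Jules #3), then Drift (Mira #2, Jules #5), then Ash (Mira #5, Jules #6), then Ash (Mira #6, Jules #9), then Echo (Mira #12, Jules #11). dp[12][11] = 5 confirms this is the maximum.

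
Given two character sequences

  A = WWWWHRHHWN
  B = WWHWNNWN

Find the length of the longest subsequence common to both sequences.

Let dp[i][j] be the LCS length of the first i characters of A and the first j characters of B. dp[i][j] = dp[i-1][j-1]+1 when the i-th and j-th characters match, else max(dp[i-1][j], dp[i][j-1]).
    ·  W  W  H  W  N  N  W  N
 ·  0  0  0  0  0  0  0  0  0
 W  0  1  1  1  1  1  1  1  1
 W  0  1  2  2  2  2  2  2  2
 W  0  1  2  2  3  3  3  3  3
 W  0  1  2  2  3  3  3  4  4
 H  0  1  2  3  3  3  3  4  4
 R  0  1  2  3  3  3  3  4  4
 H  0  1  2  3  3  3  3  4  4
 H  0  1  2  3  3  3  3  4  4
 W  0  1  2  3  4  4  4  4  4
 N  0  1  2  3  4  5  5  5  5
dp[10][8] = 5. One LCS (by backtracking along matches): WWWWN.

5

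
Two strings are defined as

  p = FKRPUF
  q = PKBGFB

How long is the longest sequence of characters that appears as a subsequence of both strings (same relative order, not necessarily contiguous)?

2

Taking K at p[2]=q[2], then F at p[6]=q[5] gives a common subsequence of length 2, and the DP table's final entry dp[6][6] is also 2, so no common subsequence is longer.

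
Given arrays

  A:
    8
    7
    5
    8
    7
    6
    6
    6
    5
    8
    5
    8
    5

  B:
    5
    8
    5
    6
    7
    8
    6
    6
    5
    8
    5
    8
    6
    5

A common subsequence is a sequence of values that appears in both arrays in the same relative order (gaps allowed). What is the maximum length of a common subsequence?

Pick 8 at A[1]=B[2], then 7 at A[2]=B[5], then 8 at A[4]=B[6], then 6 at A[7]=B[7], then 6 at A[8]=B[8], then 5 at A[9]=B[9], then 8 at A[10]=B[10], then 5 at A[11]=B[11], then 8 at A[12]=B[12], then 5 at A[13]=B[14]; all 10 values appear in both, in order. The LCS DP gives dp[13][14] = 10, so this is optimal.

10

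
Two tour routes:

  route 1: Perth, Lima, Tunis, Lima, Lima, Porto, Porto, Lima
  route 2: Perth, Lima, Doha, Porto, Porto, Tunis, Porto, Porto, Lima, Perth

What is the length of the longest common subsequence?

Taking Perth (route 1 #1, route 2 #1), Lima (route 1 #2, route 2 #2), Tunis (route 1 #3, route 2 #6), Porto (route 1 #6, route 2 #7), Porto (route 1 #7, route 2 #8), Lima (route 1 #8, route 2 #9) gives a common subsequence of length 6. The LCS DP gives dp[8][10] = 6, so this is optimal.

6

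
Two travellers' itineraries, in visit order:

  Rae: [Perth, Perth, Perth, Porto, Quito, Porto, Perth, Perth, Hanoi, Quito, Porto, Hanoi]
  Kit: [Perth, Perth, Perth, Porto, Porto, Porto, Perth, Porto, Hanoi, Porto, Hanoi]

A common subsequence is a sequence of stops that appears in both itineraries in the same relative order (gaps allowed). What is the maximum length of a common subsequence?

9

Pick Perth [1,1], then Perth [2,2], then Perth [3,3], then Porto [4,5], then Porto [6,6], then Perth [7,7], then Hanoi [9,9], then Porto [11,10], then Hanoi [12,11]; all 9 stops appear in both, in order, and the DP table's final entry dp[12][11] is also 9, so no common subsequence is longer.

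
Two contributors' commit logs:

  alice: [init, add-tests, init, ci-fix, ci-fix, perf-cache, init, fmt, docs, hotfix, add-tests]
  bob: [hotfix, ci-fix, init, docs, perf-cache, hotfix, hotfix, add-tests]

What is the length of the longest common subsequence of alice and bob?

Pick ci-fix [5,2], then init [7,3], then docs [9,4], then hotfix [10,7], then add-tests [11,8]; all 5 commits appear in both, in order. The LCS DP gives dp[11][8] = 5, so this is optimal.

5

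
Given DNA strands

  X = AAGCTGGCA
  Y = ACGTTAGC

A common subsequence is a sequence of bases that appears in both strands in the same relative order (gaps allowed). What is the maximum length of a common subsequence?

5

Taking A at X[1]=Y[1] → G at X[3]=Y[3] → T at X[5]=Y[5] → G at X[7]=Y[7] → C at X[8]=Y[8] gives a common subsequence of length 5, and the DP table's final entry dp[9][8] is also 5, so no common subsequence is longer.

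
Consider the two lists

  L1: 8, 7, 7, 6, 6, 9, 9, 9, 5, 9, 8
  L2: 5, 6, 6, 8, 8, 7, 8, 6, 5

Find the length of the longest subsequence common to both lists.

One common subsequence of length 4: 8 (L1 #1, L2 #5), 7 (L1 #2, L2 #6), 6 (L1 #5, L2 #8), 5 (L1 #9, L2 #9), and the DP table's final entry dp[11][9] is also 4, so no common subsequence is longer.

4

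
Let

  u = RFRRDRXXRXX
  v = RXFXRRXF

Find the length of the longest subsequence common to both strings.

Match R [1,1], F [2,3], R [4,5], R [6,6], X [7,7] — 5 characters in the same relative order in both. Since dp[11][8] = 5, nothing longer is possible.

5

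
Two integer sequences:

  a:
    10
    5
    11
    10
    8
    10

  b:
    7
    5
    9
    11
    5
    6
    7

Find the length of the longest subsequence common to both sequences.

One common subsequence of length 2: 5 at a[2]=b[2], then 11 at a[3]=b[4], and the DP table's final entry dp[6][7] is also 2, so no common subsequence is longer.

2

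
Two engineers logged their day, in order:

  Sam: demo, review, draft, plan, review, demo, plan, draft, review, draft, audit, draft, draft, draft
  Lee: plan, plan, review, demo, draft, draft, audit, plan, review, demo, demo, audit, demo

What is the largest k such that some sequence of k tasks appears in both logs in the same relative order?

Pick demo [1,4], then draft [3,6], then plan [4,8], then review [5,9], then demo [6,11], then audit [11,12]; all 6 tasks appear in both, in order. dp[14][13] = 6 confirms this is the maximum.

6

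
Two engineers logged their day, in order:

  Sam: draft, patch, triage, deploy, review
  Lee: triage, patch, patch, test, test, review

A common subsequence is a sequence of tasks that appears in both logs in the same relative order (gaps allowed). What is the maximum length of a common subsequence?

2

One common subsequence of length 2: patch [2,3] → review [5,6], and the DP table's final entry dp[5][6] is also 2, so no common subsequence is longer.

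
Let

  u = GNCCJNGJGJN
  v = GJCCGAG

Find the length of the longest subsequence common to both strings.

Match G (u #1, v #1), then C (u #3, v #3), then C (u #4, v #4), then G (u #7, v #5), then G (u #9, v #7) — 5 characters in the same relative order in both. dp[11][7] = 5 confirms this is the maximum.

5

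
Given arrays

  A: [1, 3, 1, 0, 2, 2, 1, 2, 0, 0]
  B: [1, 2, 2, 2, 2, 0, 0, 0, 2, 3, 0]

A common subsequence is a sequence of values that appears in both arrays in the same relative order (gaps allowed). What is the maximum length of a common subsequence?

6

Match 1 [1,1], 2 [5,3], 2 [6,4], 2 [8,5], 0 [9,8], 0 [10,11] — 6 values in the same relative order in both. The LCS DP gives dp[10][11] = 6, so this is optimal.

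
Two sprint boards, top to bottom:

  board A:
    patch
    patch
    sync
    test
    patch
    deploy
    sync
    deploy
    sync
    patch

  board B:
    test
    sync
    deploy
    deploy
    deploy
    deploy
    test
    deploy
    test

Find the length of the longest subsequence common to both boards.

Pick sync [3,2]; then test [4,7]; then deploy [6,8]; all 3 tasks appear in both, in order, and the DP table's final entry dp[10][9] is also 3, so no common subsequence is longer.

3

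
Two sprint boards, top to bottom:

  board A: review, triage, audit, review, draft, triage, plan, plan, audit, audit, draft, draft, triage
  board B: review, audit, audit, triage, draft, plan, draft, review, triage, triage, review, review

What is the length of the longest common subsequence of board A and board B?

6

One common subsequence of length 6: review [1,1], then triage [2,4], then draft [5,5], then plan [8,6], then draft [11,7], then triage [13,10]. Since dp[13][12] = 6, nothing longer is possible.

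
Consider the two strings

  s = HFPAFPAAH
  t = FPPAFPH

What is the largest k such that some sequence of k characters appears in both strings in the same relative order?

6

One common subsequence of length 6: F at s[2]=t[1], P at s[3]=t[3], A at s[4]=t[4], F at s[5]=t[5], P at s[6]=t[6], H at s[9]=t[7]. dp[9][7] = 6 confirms this is the maximum.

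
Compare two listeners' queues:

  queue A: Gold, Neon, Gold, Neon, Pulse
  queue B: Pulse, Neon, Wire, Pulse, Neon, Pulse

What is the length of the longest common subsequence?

3

Taking Neon [2,2], Neon [4,5], Pulse [5,6] gives a common subsequence of length 3. Since dp[5][6] = 3, nothing longer is possible.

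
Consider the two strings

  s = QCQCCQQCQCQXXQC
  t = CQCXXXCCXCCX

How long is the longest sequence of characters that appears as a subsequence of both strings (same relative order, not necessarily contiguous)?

7

Taking Q at s[1]=t[2], C at s[2]=t[3], C at s[4]=t[7], C at s[5]=t[8], C at s[8]=t[10], C at s[10]=t[11], X at s[13]=t[12] gives a common subsequence of length 7. dp[15][12] = 7 confirms this is the maximum.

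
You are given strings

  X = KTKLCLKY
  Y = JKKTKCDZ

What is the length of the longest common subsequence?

Pick K (X #1, Y #3); then T (X #2, Y #4); then K (X #3, Y #5); then C (X #5, Y #6); all 4 characters appear in both, in order, and the DP table's final entry dp[8][8] is also 4, so no common subsequence is longer.

4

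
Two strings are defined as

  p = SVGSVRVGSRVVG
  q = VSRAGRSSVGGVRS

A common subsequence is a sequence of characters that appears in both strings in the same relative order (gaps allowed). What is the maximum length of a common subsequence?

7

Taking V (p #2, q #1) → S (p #4, q #2) → R (p #6, q #3) → G (p #8, q #5) → S (p #9, q #8) → V (p #11, q #9) → V (p #12, q #12) gives a common subsequence of length 7. dp[13][14] = 7 confirms this is the maximum.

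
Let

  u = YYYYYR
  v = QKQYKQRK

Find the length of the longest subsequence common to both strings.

2

Let dp[i][j] be the LCS length of the first i characters of u and the first j characters of v. dp[i][j] = dp[i-1][j-1]+1 when the i-th and j-th characters match, else max(dp[i-1][j], dp[i][j-1]).
    ·  Q  K  Q  Y  K  Q  R  K
 ·  0  0  0  0  0  0  0  0  0
 Y  0  0  0  0  1  1  1  1  1
 Y  0  0  0  0  1  1  1  1  1
 Y  0  0  0  0  1  1  1  1  1
 Y  0  0  0  0  1  1  1  1  1
 Y  0  0  0  0  1  1  1  1  1
 R  0  0  0  0  1  1  1  2  2
dp[6][8] = 2. One LCS (by backtracking along matches): YR.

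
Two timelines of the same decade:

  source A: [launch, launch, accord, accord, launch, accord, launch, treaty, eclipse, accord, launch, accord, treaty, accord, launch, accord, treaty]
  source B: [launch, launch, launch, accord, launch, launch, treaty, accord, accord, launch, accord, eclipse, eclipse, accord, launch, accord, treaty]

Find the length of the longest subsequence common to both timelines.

13

Match launch at source A[1]=source B[2], launch at source A[2]=source B[3], accord at source A[4]=source B[4], launch at source A[5]=source B[5], launch at source A[7]=source B[6], treaty at source A[8]=source B[7], accord at source A[10]=source B[9], launch at source A[11]=source B[10], accord at source A[12]=source B[11], accord at source A[14]=source B[14], launch at source A[15]=source B[15], accord at source A[16]=source B[16], treaty at source A[17]=source B[17] — 13 events in the same relative order in both. dp[17][17] = 13 confirms this is the maximum.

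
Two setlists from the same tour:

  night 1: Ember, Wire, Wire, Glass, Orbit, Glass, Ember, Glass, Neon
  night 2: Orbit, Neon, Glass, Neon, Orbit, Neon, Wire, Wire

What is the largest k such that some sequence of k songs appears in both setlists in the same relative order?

3

Match Glass at night 1[4]=night 2[3], Orbit at night 1[5]=night 2[5], Neon at night 1[9]=night 2[6] — 3 songs in the same relative order in both, and the DP table's final entry dp[9][8] is also 3, so no common subsequence is longer.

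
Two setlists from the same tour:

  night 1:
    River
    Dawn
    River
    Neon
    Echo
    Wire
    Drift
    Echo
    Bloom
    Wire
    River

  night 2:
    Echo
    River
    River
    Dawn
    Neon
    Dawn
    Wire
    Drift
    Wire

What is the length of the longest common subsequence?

Pick River [1,3] → Dawn [2,4] → Neon [4,5] → Wire [6,7] → Drift [7,8] → Wire [10,9]; all 6 songs appear in both, in order. dp[11][9] = 6 confirms this is the maximum.

6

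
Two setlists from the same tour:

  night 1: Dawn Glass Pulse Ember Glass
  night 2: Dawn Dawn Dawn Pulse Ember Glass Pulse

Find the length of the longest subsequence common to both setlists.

4

One common subsequence of length 4: Dawn [1,3] → Pulse [3,4] → Ember [4,5] → Glass [5,6]. dp[5][7] = 4 confirms this is the maximum.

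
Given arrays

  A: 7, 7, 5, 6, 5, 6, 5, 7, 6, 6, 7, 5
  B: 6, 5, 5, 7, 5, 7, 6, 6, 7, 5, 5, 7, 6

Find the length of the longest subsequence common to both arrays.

8

Match 5 (A #3, B #2), then 5 (A #5, B #3), then 5 (A #7, B #5), then 7 (A #8, B #6), then 6 (A #9, B #7), then 6 (A #10, B #8), then 7 (A #11, B #9), then 5 (A #12, B #11) — 8 values in the same relative order in both, and the DP table's final entry dp[12][13] is also 8, so no common subsequence is longer.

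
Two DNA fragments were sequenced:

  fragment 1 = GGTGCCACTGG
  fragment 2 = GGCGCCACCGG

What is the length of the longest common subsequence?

Pick G [1,1] → G [2,2] → G [4,4] → C [5,5] → C [6,6] → A [7,7] → C [8,9] → G [10,10] → G [11,11]; all 9 bases appear in both, in order. Since dp[11][11] = 9, nothing longer is possible.

9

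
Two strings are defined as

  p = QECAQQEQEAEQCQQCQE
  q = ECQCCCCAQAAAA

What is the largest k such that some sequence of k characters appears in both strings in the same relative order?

6

Pick E at p[2]=q[1], C at p[3]=q[2], Q at p[5]=q[3], C at p[13]=q[6], C at p[16]=q[7], Q at p[17]=q[9]; all 6 characters appear in both, in order, and the DP table's final entry dp[18][13] is also 6, so no common subsequence is longer.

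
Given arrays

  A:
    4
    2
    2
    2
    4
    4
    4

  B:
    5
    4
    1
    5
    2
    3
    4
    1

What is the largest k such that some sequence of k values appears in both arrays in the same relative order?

3

Let dp[i][j] be the LCS length of the first i values of A and the first j values of B. dp[i][j] = dp[i-1][j-1]+1 when the i-th and j-th values match, else max(dp[i-1][j], dp[i][j-1]).
    ·  5  4  1  5  2  3  4  1
 ·  0  0  0  0  0  0  0  0  0
 4  0  0  1  1  1  1  1  1  1
 2  0  0  1  1  1  2  2  2  2
 2  0  0  1  1  1  2  2  2  2
 2  0  0  1  1  1  2  2  2  2
 4  0  0  1  1  1  2  2  3  3
 4  0  0  1  1  1  2  2  3  3
 4  0  0  1  1  1  2  2  3  3
dp[7][8] = 3. One LCS (by backtracking along matches): 4, 2, 4.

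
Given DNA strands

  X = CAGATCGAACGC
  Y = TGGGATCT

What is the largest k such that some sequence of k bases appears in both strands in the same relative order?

4

Let dp[i][j] be the LCS length of the first i bases of X and the first j bases of Y. dp[i][j] = dp[i-1][j-1]+1 when the i-th and j-th bases match, else max(dp[i-1][j], dp[i][j-1]).
    ·  T  G  G  G  A  T  C  T
 ·  0  0  0  0  0  0  0  0  0
 C  0  0  0  0  0  0  0  1  1
 A  0  0  0  0  0  1  1  1  1
 G  0  0  1  1  1  1  1  1  1
 A  0  0  1  1  1  2  2  2  2
 T  0  1  1  1  1  2  3  3  3
 C  0  1  1  1  1  2  3  4  4
 G  0  1  2  2  2  2  3  4  4
 A  0  1  2  2  2  3  3  4  4
 A  0  1  2  2  2  3  3  4  4
 C  0  1  2  2  2  3  3  4  4
 G  0  1  2  3  3  3  3  4  4
 C  0  1  2  3  3  3  3  4  4
dp[12][8] = 4. One LCS (by backtracking along matches): GATC.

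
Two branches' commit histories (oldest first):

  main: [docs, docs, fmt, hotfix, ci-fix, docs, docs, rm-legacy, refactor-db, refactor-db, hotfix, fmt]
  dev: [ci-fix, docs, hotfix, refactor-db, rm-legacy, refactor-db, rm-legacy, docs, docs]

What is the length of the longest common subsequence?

4

Match docs [2,2]; then hotfix [4,3]; then docs [6,8]; then docs [7,9] — 4 commits in the same relative order in both, and the DP table's final entry dp[12][9] is also 4, so no common subsequence is longer.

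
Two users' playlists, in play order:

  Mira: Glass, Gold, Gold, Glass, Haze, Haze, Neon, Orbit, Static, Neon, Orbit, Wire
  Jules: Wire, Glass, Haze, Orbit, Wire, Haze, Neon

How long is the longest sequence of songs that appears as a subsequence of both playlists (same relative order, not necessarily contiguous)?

4

Match Glass (Mira #4, Jules #2) → Haze (Mira #5, Jules #3) → Haze (Mira #6, Jules #6) → Neon (Mira #10, Jules #7) — 4 songs in the same relative order in both. The LCS DP gives dp[12][7] = 4, so this is optimal.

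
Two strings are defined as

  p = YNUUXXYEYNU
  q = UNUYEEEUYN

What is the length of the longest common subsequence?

6

Let dp[i][j] be the LCS length of the first i characters of p and the first j characters of q. dp[i][j] = dp[i-1][j-1]+1 when the i-th and j-th characters match, else max(dp[i-1][j], dp[i][j-1]).
    ·  U  N  U  Y  E  E  E  U  Y  N
 ·  0  0  0  0  0  0  0  0  0  0  0
 Y  0  0  0  0  1  1  1  1  1  1  1
 N  0  0  1  1  1  1  1  1  1  1  2
 U  0  1  1  2  2  2  2  2  2  2  2
 U  0  1  1  2  2  2  2  2  3  3  3
 X  0  1  1  2  2  2  2  2  3  3  3
 X  0  1  1  2  2  2  2  2  3  3  3
 Y  0  1  1  2  3  3  3  3  3  4  4
 E  0  1  1  2  3  4  4  4  4  4  4
 Y  0  1  1  2  3  4  4  4  4  5  5
 N  0  1  2  2  3  4  4  4  4  5  6
 U  0  1  2  3  3  4  4  4  5  5  6
dp[11][10] = 6. One LCS (by backtracking along matches): NUYEYN.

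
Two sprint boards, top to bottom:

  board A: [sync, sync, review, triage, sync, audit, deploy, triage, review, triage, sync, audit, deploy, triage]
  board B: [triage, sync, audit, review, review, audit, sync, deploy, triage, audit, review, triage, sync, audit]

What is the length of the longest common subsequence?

Pick sync (board A #1, board B #2) → review (board A #3, board B #5) → sync (board A #5, board B #7) → deploy (board A #7, board B #8) → triage (board A #8, board B #9) → review (board A #9, board B #11) → triage (board A #10, board B #12) → sync (board A #11, board B #13) → audit (board A #12, board B #14); all 9 tasks appear in both, in order, and the DP table's final entry dp[14][14] is also 9, so no common subsequence is longer.

9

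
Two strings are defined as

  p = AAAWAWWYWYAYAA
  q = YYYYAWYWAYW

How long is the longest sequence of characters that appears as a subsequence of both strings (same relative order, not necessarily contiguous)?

6

Pick A at p[5]=q[5] → W at p[7]=q[6] → Y at p[8]=q[7] → W at p[9]=q[8] → A at p[11]=q[9] → Y at p[12]=q[10]; all 6 characters appear in both, in order, and the DP table's final entry dp[14][11] is also 6, so no common subsequence is longer.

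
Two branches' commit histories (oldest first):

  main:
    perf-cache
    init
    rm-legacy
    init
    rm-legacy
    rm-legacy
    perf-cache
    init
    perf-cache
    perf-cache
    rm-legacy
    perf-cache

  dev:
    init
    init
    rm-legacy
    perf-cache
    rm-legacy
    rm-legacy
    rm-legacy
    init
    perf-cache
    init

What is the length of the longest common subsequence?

6

Match perf-cache (main #1, dev #4); then rm-legacy (main #3, dev #5); then rm-legacy (main #5, dev #6); then rm-legacy (main #6, dev #7); then perf-cache (main #7, dev #9); then init (main #8, dev #10) — 6 commits in the same relative order in both. The LCS DP gives dp[12][10] = 6, so this is optimal.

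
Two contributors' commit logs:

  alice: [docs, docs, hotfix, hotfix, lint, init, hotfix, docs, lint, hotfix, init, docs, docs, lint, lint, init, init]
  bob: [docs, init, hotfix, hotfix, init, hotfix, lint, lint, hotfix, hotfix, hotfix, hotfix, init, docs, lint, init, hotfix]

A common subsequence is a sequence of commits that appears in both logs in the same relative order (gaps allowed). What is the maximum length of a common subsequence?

Match docs [1,1] → hotfix [3,3] → hotfix [4,4] → init [6,5] → hotfix [7,6] → lint [9,8] → hotfix [10,12] → init [11,13] → docs [13,14] → lint [15,15] → init [16,16] — 11 commits in the same relative order in both. dp[17][17] = 11 confirms this is the maximum.

11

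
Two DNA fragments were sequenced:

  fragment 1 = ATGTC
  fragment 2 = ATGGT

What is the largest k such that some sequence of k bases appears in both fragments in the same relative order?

Let dp[i][j] be the LCS length of the first i bases of fragment 1 and the first j bases of fragment 2. dp[i][j] = dp[i-1][j-1]+1 when the i-th and j-th bases match, else max(dp[i-1][j], dp[i][j-1]).
    ·  A  T  G  G  T
 ·  0  0  0  0  0  0
 A  0  1  1  1  1  1
 T  0  1  2  2  2  2
 G  0  1  2  3  3  3
 T  0  1  2  3  3  4
 C  0  1  2  3  3  4
dp[5][5] = 4. One LCS (by backtracking along matches): ATGT.

4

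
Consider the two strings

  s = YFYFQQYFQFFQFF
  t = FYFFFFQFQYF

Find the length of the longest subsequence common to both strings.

Taking F at s[2]=t[1], then Y at s[3]=t[2], then F at s[4]=t[3], then F at s[8]=t[4], then F at s[10]=t[5], then F at s[11]=t[6], then Q at s[12]=t[7], then F at s[13]=t[8], then F at s[14]=t[11] gives a common subsequence of length 9. dp[14][11] = 9 confirms this is the maximum.

9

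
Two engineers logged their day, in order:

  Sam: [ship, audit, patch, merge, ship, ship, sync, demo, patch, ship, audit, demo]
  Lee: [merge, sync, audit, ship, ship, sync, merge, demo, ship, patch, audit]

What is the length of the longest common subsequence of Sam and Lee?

7

Taking audit [2,3], then ship [5,4], then ship [6,5], then sync [7,6], then demo [8,8], then patch [9,10], then audit [11,11] gives a common subsequence of length 7. The LCS DP gives dp[12][11] = 7, so this is optimal.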